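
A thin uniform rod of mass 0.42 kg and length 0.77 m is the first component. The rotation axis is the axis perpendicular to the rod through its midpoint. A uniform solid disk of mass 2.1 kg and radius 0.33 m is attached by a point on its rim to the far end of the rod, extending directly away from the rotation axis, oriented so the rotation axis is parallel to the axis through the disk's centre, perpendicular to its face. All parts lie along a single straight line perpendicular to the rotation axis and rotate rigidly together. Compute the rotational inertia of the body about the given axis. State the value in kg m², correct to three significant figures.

Thin rod: I_cm = (1/12)ML² = (1/12)(0.42)(0.77)² = 0.020751 kg m²; axis through the centre, so I = 0.020751 kg m².
Solid disk: I_cm = (1/2)MR² = (1/2)(2.1)(0.33)² = 0.11435 kg m²; centre at d = 0.385 + 0.33 = 0.715 m, so I = I_cm + Md² gives I = 0.11435 + (2.1)(0.715)² = 1.1879 kg m².
Total I = 0.020751 + 1.1879 = 1.2087 kg m².

1.21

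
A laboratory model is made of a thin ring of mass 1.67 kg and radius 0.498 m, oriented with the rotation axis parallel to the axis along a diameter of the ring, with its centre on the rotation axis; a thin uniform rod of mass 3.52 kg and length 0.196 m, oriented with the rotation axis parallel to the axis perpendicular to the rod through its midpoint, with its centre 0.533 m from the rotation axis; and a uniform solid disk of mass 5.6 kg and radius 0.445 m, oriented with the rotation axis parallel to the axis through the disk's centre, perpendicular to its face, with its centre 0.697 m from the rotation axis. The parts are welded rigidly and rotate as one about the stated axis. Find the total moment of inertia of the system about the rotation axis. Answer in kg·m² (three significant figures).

4.49

Thin ring: I_cm = (1/2)MR² = (1/2)(1.67)(0.498)² = 0.20708 kg·m²; axis through the centre, so I = 0.20708 kg·m².
Thin rod: I_cm = (1/12)ML² = (1/12)(3.52)(0.196)² = 0.011269 kg·m²; centre at d = 0.533 m, so I = I_cm + Md² gives I = 0.011269 + (3.52)(0.533)² = 1.0113 kg·m².
Solid disk: I_cm = (1/2)MR² = (1/2)(5.6)(0.445)² = 0.55447 kg·m²; centre at d = 0.697 m, so I = I_cm + Md² gives I = 0.55447 + (5.6)(0.697)² = 3.275 kg·m².
Total I = 0.20708 + 1.0113 + 3.275 = 4.4933 kg·m².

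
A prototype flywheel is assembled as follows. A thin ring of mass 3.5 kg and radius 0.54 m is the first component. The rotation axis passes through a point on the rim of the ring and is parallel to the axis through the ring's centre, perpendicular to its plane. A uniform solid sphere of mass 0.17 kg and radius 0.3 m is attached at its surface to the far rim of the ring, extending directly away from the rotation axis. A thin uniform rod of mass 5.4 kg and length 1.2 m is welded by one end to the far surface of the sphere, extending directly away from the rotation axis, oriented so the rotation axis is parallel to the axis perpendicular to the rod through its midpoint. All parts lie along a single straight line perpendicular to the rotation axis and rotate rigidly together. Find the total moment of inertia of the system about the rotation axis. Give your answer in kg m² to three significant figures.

Thin ring: I_cm = MR² = (3.5)(0.54)² = 1.0206 kg m²; centre at d = 0.54 m, so the parallel axis theorem gives I = 1.0206 + (3.5)(0.54)² = 2.0412 kg m².
Solid sphere: I_cm = (2/5)MR² = (2/5)(0.17)(0.3)² = 0.00612 kg m²; centre at d = 0.54 + 0.54 + 0.3 = 1.38 m, so the parallel axis theorem gives I = 0.00612 + (0.17)(1.38)² = 0.32987 kg m².
Thin rod: I_cm = (1/12)ML² = (1/12)(5.4)(1.2)² = 0.648 kg m²; centre at d = 0.54 + 0.54 + 0.3 + 0.3 + 0.6 = 2.28 m, so the parallel axis theorem gives I = 0.648 + (5.4)(2.28)² = 28.719 kg m².
Total I = 2.0412 + 0.32987 + 28.719 = 31.09 kg m².

31.1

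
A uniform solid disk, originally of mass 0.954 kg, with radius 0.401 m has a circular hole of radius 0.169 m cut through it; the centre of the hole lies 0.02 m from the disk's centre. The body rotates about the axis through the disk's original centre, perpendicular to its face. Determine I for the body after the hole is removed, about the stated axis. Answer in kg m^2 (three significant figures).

0.0742

Unpierced body about its centre: I₀ = (1/2)MR² = (1/2)(0.954)(0.401)² = 0.076702 kg m^2.
The removed disk has mass m = M·(r/R)² = (0.954)(0.169/0.401)² = 0.16945 kg (same uniform areal density).
Its moment of inertia about the rotation axis (parallel-axis theorem): I_hole = (1/2)mr² + md² = (1/2)(0.16945)(0.169)² + (0.16945)(0.02)² = 0.0024876 kg m^2.
Treating the hole as negative mass, I = I₀ − I_hole = 0.076702 − 0.0024876 = 0.074215 kg m^2.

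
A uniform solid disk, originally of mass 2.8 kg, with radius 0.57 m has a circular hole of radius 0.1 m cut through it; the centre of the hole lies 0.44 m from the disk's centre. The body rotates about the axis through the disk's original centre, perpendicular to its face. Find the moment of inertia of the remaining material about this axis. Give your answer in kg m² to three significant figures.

0.438

Unpierced body about its centre: I₀ = (1/2)MR² = (1/2)(2.8)(0.57)² = 0.45486 kg m².
The removed disk has mass m = M·(r/R)² = (2.8)(0.1/0.57)² = 0.08618 kg (same uniform areal density).
Its moment of inertia about the rotation axis (parallel-axis theorem): I_hole = (1/2)mr² + md² = (1/2)(0.08618)(0.1)² + (0.08618)(0.44)² = 0.017115 kg m².
Treating the hole as negative mass, I = I₀ − I_hole = 0.45486 − 0.017115 = 0.43774 kg m².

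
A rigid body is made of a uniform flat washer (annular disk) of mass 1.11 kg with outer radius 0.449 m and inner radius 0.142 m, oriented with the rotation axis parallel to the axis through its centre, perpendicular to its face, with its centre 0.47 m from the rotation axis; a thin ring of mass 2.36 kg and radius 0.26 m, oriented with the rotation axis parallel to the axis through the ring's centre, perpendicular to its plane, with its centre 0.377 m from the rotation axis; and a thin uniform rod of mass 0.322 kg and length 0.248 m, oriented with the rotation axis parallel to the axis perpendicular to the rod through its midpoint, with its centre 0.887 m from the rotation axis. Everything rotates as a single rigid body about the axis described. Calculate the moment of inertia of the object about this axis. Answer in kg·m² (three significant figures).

Annular disk: I_cm = (1/2)M(R²+r²) = (1/2)(1.11)[(0.449)² + (0.142)²] = 0.12308 kg·m²; centre at d = 0.47 m, so the parallel axis theorem gives I = 0.12308 + (1.11)(0.47)² = 0.36828 kg·m².
Thin ring: I_cm = MR² = (2.36)(0.26)² = 0.15954 kg·m²; centre at d = 0.377 m, so the parallel axis theorem gives I = 0.15954 + (2.36)(0.377)² = 0.49496 kg·m².
Thin rod: I_cm = (1/12)ML² = (1/12)(0.322)(0.248)² = 0.0016504 kg·m²; centre at d = 0.887 m, so the parallel axis theorem gives I = 0.0016504 + (0.322)(0.887)² = 0.25499 kg·m².
Total I = 0.36828 + 0.49496 + 0.25499 = 1.1182 kg·m².

1.12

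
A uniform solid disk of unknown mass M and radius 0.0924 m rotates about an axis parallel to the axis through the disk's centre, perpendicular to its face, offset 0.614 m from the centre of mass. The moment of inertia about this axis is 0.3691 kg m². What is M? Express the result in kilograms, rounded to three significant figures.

I = I_cm + Md² = (1/2)MR² + Md² = M·[0.5·(0.0924)² + (0.614)²] = M·0.38126.
So M = 0.3691 / 0.38126 = 0.96809 kg.

0.968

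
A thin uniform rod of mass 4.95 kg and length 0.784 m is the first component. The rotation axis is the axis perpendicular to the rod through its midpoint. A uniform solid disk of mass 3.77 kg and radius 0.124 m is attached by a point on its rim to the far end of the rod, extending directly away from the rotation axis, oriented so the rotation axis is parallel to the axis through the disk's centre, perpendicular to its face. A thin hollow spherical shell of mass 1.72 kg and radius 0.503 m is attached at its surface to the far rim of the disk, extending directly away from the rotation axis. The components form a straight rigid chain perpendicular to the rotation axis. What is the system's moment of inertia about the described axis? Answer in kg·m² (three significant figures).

Thin rod: I_cm = (1/12)ML² = (1/12)(4.95)(0.784)² = 0.25355 kg·m²; axis through the centre, so I = 0.25355 kg·m².
Solid disk: I_cm = (1/2)MR² = (1/2)(3.77)(0.124)² = 0.028984 kg·m²; centre at d = 0.392 + 0.124 = 0.516 m, so I = I_cm + Md² gives I = 0.028984 + (3.77)(0.516)² = 1.0328 kg·m².
Spherical shell: I_cm = (2/3)MR² = (2/3)(1.72)(0.503)² = 0.29012 kg·m²; centre at d = 0.392 + 0.124 + 0.124 + 0.503 = 1.143 m, so I = I_cm + Md² gives I = 0.29012 + (1.72)(1.143)² = 2.5372 kg·m².
Total I = 0.25355 + 1.0328 + 2.5372 = 3.8235 kg·m².

3.82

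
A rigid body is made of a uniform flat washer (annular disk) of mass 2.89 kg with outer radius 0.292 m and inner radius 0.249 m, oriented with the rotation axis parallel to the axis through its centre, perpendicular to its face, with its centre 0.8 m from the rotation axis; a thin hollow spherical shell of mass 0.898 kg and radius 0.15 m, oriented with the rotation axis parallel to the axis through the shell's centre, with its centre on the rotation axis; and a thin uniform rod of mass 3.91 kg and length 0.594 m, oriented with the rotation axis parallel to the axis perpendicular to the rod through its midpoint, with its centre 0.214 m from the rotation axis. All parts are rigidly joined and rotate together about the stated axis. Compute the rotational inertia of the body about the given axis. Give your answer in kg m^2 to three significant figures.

2.37

Annular disk: I_cm = (1/2)M(R²+r²) = (1/2)(2.89)[(0.292)² + (0.249)²] = 0.2128 kg m^2; centre at d = 0.8 m, so I = I_cm + Md² gives I = 0.2128 + (2.89)(0.8)² = 2.0624 kg m^2.
Spherical shell: I_cm = (2/3)MR² = (2/3)(0.898)(0.15)² = 0.01347 kg m^2; axis through the centre, so I = 0.01347 kg m^2.
Thin rod: I_cm = (1/12)ML² = (1/12)(3.91)(0.594)² = 0.11497 kg m^2; centre at d = 0.214 m, so I = I_cm + Md² gives I = 0.11497 + (3.91)(0.214)² = 0.29403 kg m^2.
Total I = 2.0624 + 0.01347 + 0.29403 = 2.3699 kg m^2.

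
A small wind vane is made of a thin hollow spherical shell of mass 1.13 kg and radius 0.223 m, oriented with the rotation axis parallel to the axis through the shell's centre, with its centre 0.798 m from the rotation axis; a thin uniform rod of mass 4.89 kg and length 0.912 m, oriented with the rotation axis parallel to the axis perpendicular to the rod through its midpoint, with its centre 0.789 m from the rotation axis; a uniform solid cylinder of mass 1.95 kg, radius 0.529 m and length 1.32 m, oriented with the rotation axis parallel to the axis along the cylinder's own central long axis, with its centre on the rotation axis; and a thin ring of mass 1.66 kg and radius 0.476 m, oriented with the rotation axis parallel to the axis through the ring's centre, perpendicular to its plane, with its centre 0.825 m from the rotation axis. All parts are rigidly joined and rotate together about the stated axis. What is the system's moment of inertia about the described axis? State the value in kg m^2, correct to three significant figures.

5.92

Spherical shell: I_cm = (2/3)MR² = (2/3)(1.13)(0.223)² = 0.037463 kg m^2; centre at d = 0.798 m, so the parallel axis theorem gives I = 0.037463 + (1.13)(0.798)² = 0.75705 kg m^2.
Thin rod: I_cm = (1/12)ML² = (1/12)(4.89)(0.912)² = 0.33894 kg m^2; centre at d = 0.789 m, so the parallel axis theorem gives I = 0.33894 + (4.89)(0.789)² = 3.3831 kg m^2.
Solid cylinder: I_cm = (1/2)MR² = (1/2)(1.95)(0.529)² = 0.27284 kg m^2; axis through the centre, so I = 0.27284 kg m^2.
Thin ring: I_cm = MR² = (1.66)(0.476)² = 0.37612 kg m^2; centre at d = 0.825 m, so the parallel axis theorem gives I = 0.37612 + (1.66)(0.825)² = 1.506 kg m^2.
Total I = 0.75705 + 3.3831 + 0.27284 + 1.506 = 5.9189 kg m^2.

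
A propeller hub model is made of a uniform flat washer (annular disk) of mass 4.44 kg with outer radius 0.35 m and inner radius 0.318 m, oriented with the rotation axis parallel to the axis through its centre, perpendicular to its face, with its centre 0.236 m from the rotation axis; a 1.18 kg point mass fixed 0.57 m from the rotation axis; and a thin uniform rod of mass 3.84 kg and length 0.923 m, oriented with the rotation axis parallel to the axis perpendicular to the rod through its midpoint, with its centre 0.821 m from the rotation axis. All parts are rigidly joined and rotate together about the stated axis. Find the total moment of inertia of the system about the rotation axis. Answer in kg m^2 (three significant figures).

Annular disk: I_cm = (1/2)M(R²+r²) = (1/2)(4.44)[(0.35)² + (0.318)²] = 0.49645 kg m^2; centre at d = 0.236 m, so the parallel axis theorem gives I = 0.49645 + (4.44)(0.236)² = 0.74374 kg m^2.
Point mass: I_cm = 0; centre at d = 0.57 m, so the parallel axis theorem gives I = 0 + (1.18)(0.57)² = 0.38338 kg m^2.
Thin rod: I_cm = (1/12)ML² = (1/12)(3.84)(0.923)² = 0.27262 kg m^2; centre at d = 0.821 m, so the parallel axis theorem gives I = 0.27262 + (3.84)(0.821)² = 2.8609 kg m^2.
Total I = 0.74374 + 0.38338 + 2.8609 = 3.9881 kg m^2.

3.99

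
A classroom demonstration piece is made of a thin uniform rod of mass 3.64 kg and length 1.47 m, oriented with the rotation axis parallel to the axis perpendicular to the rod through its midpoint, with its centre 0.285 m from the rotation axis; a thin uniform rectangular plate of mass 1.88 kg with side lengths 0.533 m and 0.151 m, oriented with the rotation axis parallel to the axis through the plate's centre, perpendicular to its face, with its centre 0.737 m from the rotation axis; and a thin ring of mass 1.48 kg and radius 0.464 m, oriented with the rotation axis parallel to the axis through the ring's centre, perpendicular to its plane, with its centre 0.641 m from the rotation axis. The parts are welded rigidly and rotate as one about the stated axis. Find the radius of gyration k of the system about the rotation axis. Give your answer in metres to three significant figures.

Thin rod: I_cm = (1/12)ML² = (1/12)(3.64)(1.47)² = 0.65547 kg m^2; centre at d = 0.285 m, so the parallel axis theorem gives I = 0.65547 + (3.64)(0.285)² = 0.95113 kg m^2.
Rectangular plate: I_cm = (1/12)M(a²+b²) = (1/12)(1.88)[(0.533)² + (0.151)²] = 0.048079 kg m^2; centre at d = 0.737 m, so the parallel axis theorem gives I = 0.048079 + (1.88)(0.737)² = 1.0692 kg m^2.
Thin ring: I_cm = MR² = (1.48)(0.464)² = 0.31864 kg m^2; centre at d = 0.641 m, so the parallel axis theorem gives I = 0.31864 + (1.48)(0.641)² = 0.92674 kg m^2.
Total I = 2.9471 kg m^2; total mass M = 7 kg.
k = √(I/M) = √(2.9471/7) = 0.64886 m.

0.649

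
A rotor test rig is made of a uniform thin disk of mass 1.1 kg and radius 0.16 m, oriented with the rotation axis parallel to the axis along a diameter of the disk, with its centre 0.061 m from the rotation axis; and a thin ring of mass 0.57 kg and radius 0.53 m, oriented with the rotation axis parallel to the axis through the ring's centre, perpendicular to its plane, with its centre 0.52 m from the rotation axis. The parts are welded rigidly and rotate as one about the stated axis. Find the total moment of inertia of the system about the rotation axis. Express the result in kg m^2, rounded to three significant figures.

Thin disk: I_cm = (1/4)MR² = (1/4)(1.1)(0.16)² = 0.00704 kg m^2; centre at d = 0.061 m, so the parallel axis theorem gives I = 0.00704 + (1.1)(0.061)² = 0.011133 kg m^2.
Thin ring: I_cm = MR² = (0.57)(0.53)² = 0.16011 kg m^2; centre at d = 0.52 m, so the parallel axis theorem gives I = 0.16011 + (0.57)(0.52)² = 0.31424 kg m^2.
Total I = 0.011133 + 0.31424 = 0.32537 kg m^2.

0.325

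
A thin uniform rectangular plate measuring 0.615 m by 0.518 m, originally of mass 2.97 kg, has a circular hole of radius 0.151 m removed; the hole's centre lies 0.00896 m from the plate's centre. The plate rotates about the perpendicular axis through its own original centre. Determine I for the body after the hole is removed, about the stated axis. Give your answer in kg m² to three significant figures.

Unpierced body about its centre: I₀ = (1/12)M(a²+b²) = (1/12)(2.97)[(0.615)² + (0.518)²] = 0.16002 kg m².
The removed disk has mass m = M·πr²/(ab) = (2.97)·π(0.151)²/(0.615·0.518) = 0.66781 kg (same uniform areal density).
Its moment of inertia about the rotation axis (parallel-axis theorem): I_hole = (1/2)mr² + md² = (1/2)(0.66781)(0.151)² + (0.66781)(0.00896)² = 0.007667 kg m².
Treating the hole as negative mass, I = I₀ − I_hole = 0.16002 − 0.007667 = 0.15235 kg m².

0.152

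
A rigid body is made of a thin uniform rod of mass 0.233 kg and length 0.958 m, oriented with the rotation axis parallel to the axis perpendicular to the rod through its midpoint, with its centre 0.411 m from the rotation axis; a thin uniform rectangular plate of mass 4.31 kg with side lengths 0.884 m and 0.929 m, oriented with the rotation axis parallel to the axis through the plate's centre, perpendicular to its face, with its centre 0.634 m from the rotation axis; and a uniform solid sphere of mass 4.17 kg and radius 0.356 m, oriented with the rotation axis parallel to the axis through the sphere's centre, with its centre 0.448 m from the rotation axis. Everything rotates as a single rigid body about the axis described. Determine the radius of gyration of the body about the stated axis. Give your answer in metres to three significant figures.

0.627

Thin rod: I_cm = (1/12)ML² = (1/12)(0.233)(0.958)² = 0.01782 kg m^2; centre at d = 0.411 m, so the parallel axis theorem gives I = 0.01782 + (0.233)(0.411)² = 0.057179 kg m^2.
Rectangular plate: I_cm = (1/12)M(a²+b²) = (1/12)(4.31)[(0.884)² + (0.929)²] = 0.59065 kg m^2; centre at d = 0.634 m, so the parallel axis theorem gives I = 0.59065 + (4.31)(0.634)² = 2.3231 kg m^2.
Solid sphere: I_cm = (2/5)MR² = (2/5)(4.17)(0.356)² = 0.2114 kg m^2; centre at d = 0.448 m, so the parallel axis theorem gives I = 0.2114 + (4.17)(0.448)² = 1.0483 kg m^2.
Total I = 3.4286 kg m^2; total mass M = 8.713 kg.
k = √(I/M) = √(3.4286/8.713) = 0.6273 m.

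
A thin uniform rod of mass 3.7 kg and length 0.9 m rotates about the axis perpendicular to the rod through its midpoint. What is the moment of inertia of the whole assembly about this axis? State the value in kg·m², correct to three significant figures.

0.250

I_cm = (1/12)ML² = (1/12)(3.7)(0.9)² = 0.24975 kg·m²; axis through the centre, so I = 0.24975 kg·m².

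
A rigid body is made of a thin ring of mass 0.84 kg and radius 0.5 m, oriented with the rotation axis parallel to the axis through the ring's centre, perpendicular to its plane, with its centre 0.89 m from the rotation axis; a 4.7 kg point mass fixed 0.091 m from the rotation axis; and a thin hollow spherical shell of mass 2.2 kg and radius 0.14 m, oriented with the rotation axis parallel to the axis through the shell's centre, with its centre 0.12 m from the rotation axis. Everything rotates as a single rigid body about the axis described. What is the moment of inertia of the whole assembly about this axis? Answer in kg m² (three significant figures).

0.975

Thin ring: I_cm = MR² = (0.84)(0.5)² = 0.21 kg m²; centre at d = 0.89 m, so I = I_cm + Md² gives I = 0.21 + (0.84)(0.89)² = 0.87536 kg m².
Point mass: I_cm = 0; centre at d = 0.091 m, so I = I_cm + Md² gives I = 0 + (4.7)(0.091)² = 0.038921 kg m².
Spherical shell: I_cm = (2/3)MR² = (2/3)(2.2)(0.14)² = 0.028747 kg m²; centre at d = 0.12 m, so I = I_cm + Md² gives I = 0.028747 + (2.2)(0.12)² = 0.060427 kg m².
Total I = 0.87536 + 0.038921 + 0.060427 = 0.97471 kg m².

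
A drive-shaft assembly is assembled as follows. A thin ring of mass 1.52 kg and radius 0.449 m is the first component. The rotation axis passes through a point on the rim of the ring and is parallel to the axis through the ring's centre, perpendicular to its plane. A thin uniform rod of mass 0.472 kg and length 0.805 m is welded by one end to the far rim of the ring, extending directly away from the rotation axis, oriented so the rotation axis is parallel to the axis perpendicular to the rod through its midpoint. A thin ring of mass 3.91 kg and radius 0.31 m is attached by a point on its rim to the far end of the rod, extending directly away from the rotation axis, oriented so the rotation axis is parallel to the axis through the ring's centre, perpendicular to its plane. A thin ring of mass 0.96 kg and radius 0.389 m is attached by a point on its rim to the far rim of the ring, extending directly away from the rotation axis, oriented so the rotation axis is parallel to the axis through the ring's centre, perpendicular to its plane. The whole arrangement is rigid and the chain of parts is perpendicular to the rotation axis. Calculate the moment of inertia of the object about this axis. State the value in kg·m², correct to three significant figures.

Thin ring: I_cm = MR² = (1.52)(0.449)² = 0.30643 kg·m²; centre at d = 0.449 m, so the parallel axis theorem gives I = 0.30643 + (1.52)(0.449)² = 0.61287 kg·m².
Thin rod: I_cm = (1/12)ML² = (1/12)(0.472)(0.805)² = 0.025489 kg·m²; centre at d = 0.449 + 0.449 + 0.4025 = 1.3005 m, so the parallel axis theorem gives I = 0.025489 + (0.472)(1.3005)² = 0.82378 kg·m².
Thin ring: I_cm = MR² = (3.91)(0.31)² = 0.37575 kg·m²; centre at d = 0.449 + 0.449 + 0.4025 + 0.4025 + 0.31 = 2.013 m, so the parallel axis theorem gives I = 0.37575 + (3.91)(2.013)² = 16.22 kg·m².
Thin ring: I_cm = MR² = (0.96)(0.389)² = 0.14527 kg·m²; centre at d = 0.449 + 0.449 + 0.4025 + 0.4025 + 0.31 + 0.31 + 0.389 = 2.712 m, so the parallel axis theorem gives I = 0.14527 + (0.96)(2.712)² = 7.206 kg·m².
Total I = 0.61287 + 0.82378 + 16.22 + 7.206 = 24.862 kg·m².

24.9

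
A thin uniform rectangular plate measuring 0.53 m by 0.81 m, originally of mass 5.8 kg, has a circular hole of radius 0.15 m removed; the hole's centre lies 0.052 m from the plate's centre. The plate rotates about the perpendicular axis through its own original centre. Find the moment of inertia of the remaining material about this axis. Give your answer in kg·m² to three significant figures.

Unpierced body about its centre: I₀ = (1/12)M(a²+b²) = (1/12)(5.8)[(0.53)² + (0.81)²] = 0.45288 kg·m².
The removed disk has mass m = M·πr²/(ab) = (5.8)·π(0.15)²/(0.53·0.81) = 0.95499 kg (same uniform areal density).
Its moment of inertia about the rotation axis (parallel-axis theorem): I_hole = (1/2)mr² + md² = (1/2)(0.95499)(0.15)² + (0.95499)(0.052)² = 0.013326 kg·m².
Treating the hole as negative mass, I = I₀ − I_hole = 0.45288 − 0.013326 = 0.43956 kg·m².

0.440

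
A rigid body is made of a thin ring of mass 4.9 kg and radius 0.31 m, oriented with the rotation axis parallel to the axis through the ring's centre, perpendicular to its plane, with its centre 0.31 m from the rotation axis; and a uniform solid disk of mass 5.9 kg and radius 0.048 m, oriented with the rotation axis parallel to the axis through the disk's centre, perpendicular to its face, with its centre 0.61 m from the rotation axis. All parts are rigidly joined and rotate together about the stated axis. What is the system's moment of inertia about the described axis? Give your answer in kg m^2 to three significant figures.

3.14

Thin ring: I_cm = MR² = (4.9)(0.31)² = 0.47089 kg m^2; centre at d = 0.31 m, so the parallel axis theorem gives I = 0.47089 + (4.9)(0.31)² = 0.94178 kg m^2.
Solid disk: I_cm = (1/2)MR² = (1/2)(5.9)(0.048)² = 0.0067968 kg m^2; centre at d = 0.61 m, so the parallel axis theorem gives I = 0.0067968 + (5.9)(0.61)² = 2.2022 kg m^2.
Total I = 0.94178 + 2.2022 = 3.144 kg m^2.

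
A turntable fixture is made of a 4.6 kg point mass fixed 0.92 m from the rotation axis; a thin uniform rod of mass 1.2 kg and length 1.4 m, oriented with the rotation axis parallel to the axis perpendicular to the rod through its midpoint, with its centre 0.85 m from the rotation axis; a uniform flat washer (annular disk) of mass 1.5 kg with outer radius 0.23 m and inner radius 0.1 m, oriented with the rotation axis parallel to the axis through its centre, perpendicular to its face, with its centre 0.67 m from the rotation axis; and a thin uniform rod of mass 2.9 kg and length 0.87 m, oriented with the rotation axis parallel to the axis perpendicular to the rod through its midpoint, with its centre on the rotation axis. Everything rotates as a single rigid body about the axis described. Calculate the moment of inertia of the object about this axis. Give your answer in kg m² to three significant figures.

5.86

Point mass: I_cm = 0; centre at d = 0.92 m, so I = I_cm + Md² gives I = 0 + (4.6)(0.92)² = 3.8934 kg m².
Thin rod: I_cm = (1/12)ML² = (1/12)(1.2)(1.4)² = 0.196 kg m²; centre at d = 0.85 m, so I = I_cm + Md² gives I = 0.196 + (1.2)(0.85)² = 1.063 kg m².
Annular disk: I_cm = (1/2)M(R²+r²) = (1/2)(1.5)[(0.23)² + (0.1)²] = 0.047175 kg m²; centre at d = 0.67 m, so I = I_cm + Md² gives I = 0.047175 + (1.5)(0.67)² = 0.72053 kg m².
Thin rod: I_cm = (1/12)ML² = (1/12)(2.9)(0.87)² = 0.18292 kg m²; axis through the centre, so I = 0.18292 kg m².
Total I = 3.8934 + 1.063 + 0.72053 + 0.18292 = 5.8599 kg m².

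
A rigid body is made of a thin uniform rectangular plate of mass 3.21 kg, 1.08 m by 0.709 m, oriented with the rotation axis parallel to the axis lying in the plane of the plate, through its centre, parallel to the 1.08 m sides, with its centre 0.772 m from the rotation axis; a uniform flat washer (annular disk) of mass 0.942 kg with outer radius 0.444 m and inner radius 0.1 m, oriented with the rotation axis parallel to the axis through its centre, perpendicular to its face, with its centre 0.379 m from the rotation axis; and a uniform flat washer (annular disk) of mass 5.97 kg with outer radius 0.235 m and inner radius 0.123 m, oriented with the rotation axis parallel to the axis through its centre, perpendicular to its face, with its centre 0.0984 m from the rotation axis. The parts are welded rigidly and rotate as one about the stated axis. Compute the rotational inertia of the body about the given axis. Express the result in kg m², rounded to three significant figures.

2.55

Rectangular plate: I_cm = (1/12)Mb² = (1/12)(3.21)(0.709)² = 0.13447 kg m²; centre at d = 0.772 m, so I = I_cm + Md² gives I = 0.13447 + (3.21)(0.772)² = 2.0476 kg m².
Annular disk: I_cm = (1/2)M(R²+r²) = (1/2)(0.942)[(0.444)² + (0.1)²] = 0.097561 kg m²; centre at d = 0.379 m, so I = I_cm + Md² gives I = 0.097561 + (0.942)(0.379)² = 0.23287 kg m².
Annular disk: I_cm = (1/2)M(R²+r²) = (1/2)(5.97)[(0.235)² + (0.123)²] = 0.21001 kg m²; centre at d = 0.0984 m, so I = I_cm + Md² gives I = 0.21001 + (5.97)(0.0984)² = 0.26781 kg m².
Total I = 2.0476 + 0.23287 + 0.26781 = 2.5483 kg m².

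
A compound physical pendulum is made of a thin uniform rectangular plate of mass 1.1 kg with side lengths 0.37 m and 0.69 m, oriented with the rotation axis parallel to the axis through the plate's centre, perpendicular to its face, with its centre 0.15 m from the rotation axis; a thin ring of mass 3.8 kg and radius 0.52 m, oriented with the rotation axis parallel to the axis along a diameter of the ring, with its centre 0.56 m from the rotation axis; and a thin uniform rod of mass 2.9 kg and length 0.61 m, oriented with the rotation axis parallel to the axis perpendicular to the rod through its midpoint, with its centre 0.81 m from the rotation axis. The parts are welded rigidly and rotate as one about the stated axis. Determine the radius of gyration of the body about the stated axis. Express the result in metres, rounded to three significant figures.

0.696

Rectangular plate: I_cm = (1/12)M(a²+b²) = (1/12)(1.1)[(0.37)² + (0.69)²] = 0.056192 kg m^2; centre at d = 0.15 m, so the parallel axis theorem gives I = 0.056192 + (1.1)(0.15)² = 0.080942 kg m^2.
Thin ring: I_cm = (1/2)MR² = (1/2)(3.8)(0.52)² = 0.51376 kg m^2; centre at d = 0.56 m, so the parallel axis theorem gives I = 0.51376 + (3.8)(0.56)² = 1.7054 kg m^2.
Thin rod: I_cm = (1/12)ML² = (1/12)(2.9)(0.61)² = 0.089924 kg m^2; centre at d = 0.81 m, so the parallel axis theorem gives I = 0.089924 + (2.9)(0.81)² = 1.9926 kg m^2.
Total I = 3.779 kg m^2; total mass M = 7.8 kg.
k = √(I/M) = √(3.779/7.8) = 0.69605 m.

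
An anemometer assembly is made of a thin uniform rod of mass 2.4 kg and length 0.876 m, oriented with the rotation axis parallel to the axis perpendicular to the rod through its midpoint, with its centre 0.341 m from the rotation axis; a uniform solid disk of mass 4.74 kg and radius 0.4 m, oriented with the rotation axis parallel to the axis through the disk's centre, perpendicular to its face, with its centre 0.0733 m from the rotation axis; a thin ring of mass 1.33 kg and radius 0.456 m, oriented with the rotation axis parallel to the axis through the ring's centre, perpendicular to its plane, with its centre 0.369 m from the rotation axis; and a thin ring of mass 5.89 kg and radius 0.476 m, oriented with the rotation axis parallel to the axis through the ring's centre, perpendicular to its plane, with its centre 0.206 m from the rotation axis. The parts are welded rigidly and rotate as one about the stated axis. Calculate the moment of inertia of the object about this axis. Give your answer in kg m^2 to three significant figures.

Thin rod: I_cm = (1/12)ML² = (1/12)(2.4)(0.876)² = 0.15348 kg m^2; centre at d = 0.341 m, so the parallel axis theorem gives I = 0.15348 + (2.4)(0.341)² = 0.43255 kg m^2.
Solid disk: I_cm = (1/2)MR² = (1/2)(4.74)(0.4)² = 0.3792 kg m^2; centre at d = 0.0733 m, so the parallel axis theorem gives I = 0.3792 + (4.74)(0.0733)² = 0.40467 kg m^2.
Thin ring: I_cm = MR² = (1.33)(0.456)² = 0.27655 kg m^2; centre at d = 0.369 m, so the parallel axis theorem gives I = 0.27655 + (1.33)(0.369)² = 0.45765 kg m^2.
Thin ring: I_cm = MR² = (5.89)(0.476)² = 1.3345 kg m^2; centre at d = 0.206 m, so the parallel axis theorem gives I = 1.3345 + (5.89)(0.206)² = 1.5845 kg m^2.
Total I = 0.43255 + 0.40467 + 0.45765 + 1.5845 = 2.8793 kg m^2.

2.88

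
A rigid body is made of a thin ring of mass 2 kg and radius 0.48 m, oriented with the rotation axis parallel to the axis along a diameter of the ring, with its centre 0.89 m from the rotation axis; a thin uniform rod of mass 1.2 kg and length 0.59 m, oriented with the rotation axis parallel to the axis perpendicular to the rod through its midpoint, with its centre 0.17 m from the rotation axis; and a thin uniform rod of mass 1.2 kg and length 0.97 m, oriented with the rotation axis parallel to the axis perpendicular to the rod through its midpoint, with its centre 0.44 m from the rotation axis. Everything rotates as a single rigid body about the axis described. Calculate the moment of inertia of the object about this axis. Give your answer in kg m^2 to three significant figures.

Thin ring: I_cm = (1/2)MR² = (1/2)(2)(0.48)² = 0.2304 kg m^2; centre at d = 0.89 m, so I = I_cm + Md² gives I = 0.2304 + (2)(0.89)² = 1.8146 kg m^2.
Thin rod: I_cm = (1/12)ML² = (1/12)(1.2)(0.59)² = 0.03481 kg m^2; centre at d = 0.17 m, so I = I_cm + Md² gives I = 0.03481 + (1.2)(0.17)² = 0.06949 kg m^2.
Thin rod: I_cm = (1/12)ML² = (1/12)(1.2)(0.97)² = 0.09409 kg m^2; centre at d = 0.44 m, so I = I_cm + Md² gives I = 0.09409 + (1.2)(0.44)² = 0.32641 kg m^2.
Total I = 1.8146 + 0.06949 + 0.32641 = 2.2105 kg m^2.

2.21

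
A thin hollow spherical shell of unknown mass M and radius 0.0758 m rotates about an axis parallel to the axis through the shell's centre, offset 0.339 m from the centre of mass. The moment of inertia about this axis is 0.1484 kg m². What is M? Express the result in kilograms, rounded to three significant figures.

1.25

I = I_cm + Md² = (2/3)MR² + Md² = M·[0.666667·(0.0758)² + (0.339)²] = M·0.11875.
So M = 0.1484 / 0.11875 = 1.2497 kg.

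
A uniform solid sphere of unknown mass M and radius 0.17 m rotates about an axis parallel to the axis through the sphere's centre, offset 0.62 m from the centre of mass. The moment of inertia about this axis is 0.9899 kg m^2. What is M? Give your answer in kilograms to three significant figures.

2.50

I = I_cm + Md² = (2/5)MR² + Md² = M·[0.4·(0.17)² + (0.62)²] = M·0.39596.
So M = 0.9899 / 0.39596 = 2.5 kg.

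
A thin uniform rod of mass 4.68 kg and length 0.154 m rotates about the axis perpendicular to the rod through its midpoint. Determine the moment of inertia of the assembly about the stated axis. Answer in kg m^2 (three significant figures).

I_cm = (1/12)ML² = (1/12)(4.68)(0.154)² = 0.0092492 kg m^2; axis through the centre, so I = 0.0092492 kg m^2.

0.00925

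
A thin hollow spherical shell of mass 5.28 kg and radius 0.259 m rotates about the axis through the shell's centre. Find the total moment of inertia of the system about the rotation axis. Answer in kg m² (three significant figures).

I_cm = (2/3)MR² = (2/3)(5.28)(0.259)² = 0.23613 kg m²; axis through the centre, so I = 0.23613 kg m².

0.236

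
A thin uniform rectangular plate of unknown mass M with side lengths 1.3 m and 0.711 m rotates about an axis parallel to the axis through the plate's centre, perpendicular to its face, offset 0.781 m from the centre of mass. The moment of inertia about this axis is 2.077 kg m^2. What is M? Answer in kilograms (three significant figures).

2.62

I = I_cm + Md² = (1/12)M(a²+b²) + Md² = M·[0.0833333·[(1.3)² + (0.711)²] + (0.781)²] = M·0.79292.
So M = 2.077 / 0.79292 = 2.6194 kg.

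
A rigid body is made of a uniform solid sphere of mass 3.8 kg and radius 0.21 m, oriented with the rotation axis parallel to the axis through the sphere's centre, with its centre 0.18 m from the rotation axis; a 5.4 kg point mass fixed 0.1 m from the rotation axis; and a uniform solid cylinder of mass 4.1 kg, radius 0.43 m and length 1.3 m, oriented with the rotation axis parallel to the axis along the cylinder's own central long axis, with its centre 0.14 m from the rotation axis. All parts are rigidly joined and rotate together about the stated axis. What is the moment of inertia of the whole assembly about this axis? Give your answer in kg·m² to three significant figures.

Solid sphere: I_cm = (2/5)MR² = (2/5)(3.8)(0.21)² = 0.067032 kg·m²; centre at d = 0.18 m, so the parallel axis theorem gives I = 0.067032 + (3.8)(0.18)² = 0.19015 kg·m².
Point mass: I_cm = 0; centre at d = 0.1 m, so the parallel axis theorem gives I = 0 + (5.4)(0.1)² = 0.054 kg·m².
Solid cylinder: I_cm = (1/2)MR² = (1/2)(4.1)(0.43)² = 0.37904 kg·m²; centre at d = 0.14 m, so the parallel axis theorem gives I = 0.37904 + (4.1)(0.14)² = 0.4594 kg·m².
Total I = 0.19015 + 0.054 + 0.4594 = 0.70356 kg·m².

0.704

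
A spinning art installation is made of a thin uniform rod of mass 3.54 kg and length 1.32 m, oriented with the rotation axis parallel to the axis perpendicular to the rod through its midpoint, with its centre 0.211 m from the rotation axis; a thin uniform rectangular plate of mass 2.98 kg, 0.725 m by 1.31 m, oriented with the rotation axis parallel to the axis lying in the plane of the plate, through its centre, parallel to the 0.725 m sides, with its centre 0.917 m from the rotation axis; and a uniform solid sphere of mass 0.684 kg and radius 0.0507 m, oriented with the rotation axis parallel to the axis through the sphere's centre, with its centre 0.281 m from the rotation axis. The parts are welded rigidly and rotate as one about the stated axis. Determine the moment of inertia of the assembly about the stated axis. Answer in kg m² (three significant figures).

Thin rod: I_cm = (1/12)ML² = (1/12)(3.54)(1.32)² = 0.51401 kg m²; centre at d = 0.211 m, so I = I_cm + Md² gives I = 0.51401 + (3.54)(0.211)² = 0.67161 kg m².
Rectangular plate: I_cm = (1/12)Mb² = (1/12)(2.98)(1.31)² = 0.42616 kg m²; centre at d = 0.917 m, so I = I_cm + Md² gives I = 0.42616 + (2.98)(0.917)² = 2.932 kg m².
Solid sphere: I_cm = (2/5)MR² = (2/5)(0.684)(0.0507)² = 0.00070329 kg m²; centre at d = 0.281 m, so I = I_cm + Md² gives I = 0.00070329 + (0.684)(0.281)² = 0.054713 kg m².
Total I = 0.67161 + 2.932 + 0.054713 = 3.6583 kg m².

3.66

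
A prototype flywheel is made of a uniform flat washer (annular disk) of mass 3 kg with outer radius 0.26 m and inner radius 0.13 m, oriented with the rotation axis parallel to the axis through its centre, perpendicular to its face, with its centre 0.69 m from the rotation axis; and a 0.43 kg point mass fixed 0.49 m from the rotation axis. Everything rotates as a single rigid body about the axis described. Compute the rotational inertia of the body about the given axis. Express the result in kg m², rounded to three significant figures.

Annular disk: I_cm = (1/2)M(R²+r²) = (1/2)(3)[(0.26)² + (0.13)²] = 0.12675 kg m²; centre at d = 0.69 m, so the parallel axis theorem gives I = 0.12675 + (3)(0.69)² = 1.555 kg m².
Point mass: I_cm = 0; centre at d = 0.49 m, so the parallel axis theorem gives I = 0 + (0.43)(0.49)² = 0.10324 kg m².
Total I = 1.555 + 0.10324 = 1.6583 kg m².

1.66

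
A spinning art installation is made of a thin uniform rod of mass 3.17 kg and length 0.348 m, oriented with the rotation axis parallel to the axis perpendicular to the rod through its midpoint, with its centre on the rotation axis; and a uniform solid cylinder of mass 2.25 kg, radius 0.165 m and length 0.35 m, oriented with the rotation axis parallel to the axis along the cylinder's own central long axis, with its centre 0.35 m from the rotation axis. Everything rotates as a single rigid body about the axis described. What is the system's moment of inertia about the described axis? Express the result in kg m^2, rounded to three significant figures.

0.338

Thin rod: I_cm = (1/12)ML² = (1/12)(3.17)(0.348)² = 0.031992 kg m^2; axis through the centre, so I = 0.031992 kg m^2.
Solid cylinder: I_cm = (1/2)MR² = (1/2)(2.25)(0.165)² = 0.030628 kg m^2; centre at d = 0.35 m, so the parallel axis theorem gives I = 0.030628 + (2.25)(0.35)² = 0.30625 kg m^2.
Total I = 0.031992 + 0.30625 = 0.33824 kg m^2.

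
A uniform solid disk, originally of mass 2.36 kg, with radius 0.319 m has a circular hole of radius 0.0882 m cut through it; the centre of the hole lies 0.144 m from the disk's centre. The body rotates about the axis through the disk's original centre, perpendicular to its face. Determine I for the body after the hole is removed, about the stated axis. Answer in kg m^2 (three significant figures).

Unpierced body about its centre: I₀ = (1/2)MR² = (1/2)(2.36)(0.319)² = 0.12008 kg m^2.
The removed disk has mass m = M·(r/R)² = (2.36)(0.0882/0.319)² = 0.18041 kg (same uniform areal density).
Its moment of inertia about the rotation axis (parallel-axis theorem): I_hole = (1/2)mr² + md² = (1/2)(0.18041)(0.0882)² + (0.18041)(0.144)² = 0.0044428 kg m^2.
Treating the hole as negative mass, I = I₀ − I_hole = 0.12008 − 0.0044428 = 0.11564 kg m^2.

0.116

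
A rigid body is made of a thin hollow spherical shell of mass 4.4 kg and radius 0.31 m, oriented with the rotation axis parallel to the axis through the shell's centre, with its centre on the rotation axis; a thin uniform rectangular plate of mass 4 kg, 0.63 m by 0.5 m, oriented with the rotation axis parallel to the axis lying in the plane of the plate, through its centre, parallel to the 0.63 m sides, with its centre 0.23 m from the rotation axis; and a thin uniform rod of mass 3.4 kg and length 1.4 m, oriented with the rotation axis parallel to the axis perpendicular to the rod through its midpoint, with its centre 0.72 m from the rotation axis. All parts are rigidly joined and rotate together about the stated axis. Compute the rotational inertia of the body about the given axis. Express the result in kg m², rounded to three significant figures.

2.89

Spherical shell: I_cm = (2/3)MR² = (2/3)(4.4)(0.31)² = 0.28189 kg m²; axis through the centre, so I = 0.28189 kg m².
Rectangular plate: I_cm = (1/12)Mb² = (1/12)(4)(0.5)² = 0.083333 kg m²; centre at d = 0.23 m, so I = I_cm + Md² gives I = 0.083333 + (4)(0.23)² = 0.29493 kg m².
Thin rod: I_cm = (1/12)ML² = (1/12)(3.4)(1.4)² = 0.55533 kg m²; centre at d = 0.72 m, so I = I_cm + Md² gives I = 0.55533 + (3.4)(0.72)² = 2.3179 kg m².
Total I = 0.28189 + 0.29493 + 2.3179 = 2.8947 kg m².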